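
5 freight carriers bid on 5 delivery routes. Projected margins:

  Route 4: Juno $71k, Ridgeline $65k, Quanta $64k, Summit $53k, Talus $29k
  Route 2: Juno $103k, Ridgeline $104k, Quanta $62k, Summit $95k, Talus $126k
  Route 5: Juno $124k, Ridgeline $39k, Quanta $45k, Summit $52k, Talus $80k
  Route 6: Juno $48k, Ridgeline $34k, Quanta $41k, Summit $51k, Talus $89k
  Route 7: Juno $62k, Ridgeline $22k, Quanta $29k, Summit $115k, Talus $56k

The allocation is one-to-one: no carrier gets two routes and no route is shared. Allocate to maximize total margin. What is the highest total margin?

This is the linear assignment problem.
Optimal: Juno→Route 5 ($124k), Ridgeline→Route 2 ($104k), Quanta→Route 4 ($64k), Summit→Route 7 ($115k), Talus→Route 6 ($89k) — total 124+104+64+115+89 = $496k.
Column-greedy (each route in turn goes to its best remaining carrier) gives $312k, worse by 184.

Max total: $496k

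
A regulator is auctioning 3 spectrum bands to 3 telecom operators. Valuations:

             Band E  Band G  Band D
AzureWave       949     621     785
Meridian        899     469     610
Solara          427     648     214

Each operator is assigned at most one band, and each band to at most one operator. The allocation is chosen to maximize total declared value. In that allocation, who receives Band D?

AzureWave receives Band D.

Optimal: AzureWave→Band D ($785M), Meridian→Band E ($899M), Solara→Band G ($648M) — total 785+899+648 = $2332M.
Max-entry greedy (repeatedly take the single best remaining cell) gives $2207M, worse by 125.
AzureWave's own top band is Band E ($949M), but forcing AzureWave→Band E and reassigning the rest optimally gives only $2207M — worse by 125.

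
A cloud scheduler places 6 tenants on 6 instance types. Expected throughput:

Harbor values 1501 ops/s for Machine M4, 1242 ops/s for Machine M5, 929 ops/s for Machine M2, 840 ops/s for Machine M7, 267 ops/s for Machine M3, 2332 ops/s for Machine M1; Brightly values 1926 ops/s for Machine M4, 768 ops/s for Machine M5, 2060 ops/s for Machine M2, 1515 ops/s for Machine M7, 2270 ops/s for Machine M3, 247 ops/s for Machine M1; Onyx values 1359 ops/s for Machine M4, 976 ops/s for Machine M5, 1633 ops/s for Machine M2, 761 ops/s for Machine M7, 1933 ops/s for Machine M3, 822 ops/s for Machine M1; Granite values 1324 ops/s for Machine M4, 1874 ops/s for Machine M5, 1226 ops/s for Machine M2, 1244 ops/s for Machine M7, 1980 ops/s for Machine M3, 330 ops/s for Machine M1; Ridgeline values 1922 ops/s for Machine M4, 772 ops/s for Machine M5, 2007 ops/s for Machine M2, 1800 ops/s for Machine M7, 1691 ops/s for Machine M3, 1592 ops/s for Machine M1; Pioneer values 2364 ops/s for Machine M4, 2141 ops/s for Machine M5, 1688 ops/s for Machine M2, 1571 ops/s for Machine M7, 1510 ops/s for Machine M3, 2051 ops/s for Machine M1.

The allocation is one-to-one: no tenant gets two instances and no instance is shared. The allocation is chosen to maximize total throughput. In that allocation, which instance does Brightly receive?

Treat this as an assignment problem: match each tenant to one instance.
Optimal: Harbor→Machine M1 (2332 ops/s), Brightly→Machine M2 (2060 ops/s), Onyx→Machine M3 (1933 ops/s), Granite→Machine M5 (1874 ops/s), Ridgeline→Machine M7 (1800 ops/s), Pioneer→Machine M4 (2364 ops/s) — total 2332+2060+1933+1874+1800+2364 = 12363 ops/s.
Max-entry greedy (repeatedly take the single best remaining cell) gives 11608 ops/s, worse by 755.
Next-best assignment: Harbor→Machine M1, Brightly→Machine M3, Onyx→Machine M2, Granite→Machine M5, Ridgeline→Machine M7, Pioneer→Machine M4 = 12273 ops/s.
Swapping Pioneer↔Harbor (Pioneer→Machine M1 2051 ops/s, Harbor→Machine M4 1501 ops/s) loses 1144.
Every other assignment is strictly worse.
Brightly's own top instance is Machine M3 (2270 ops/s), but forcing Brightly→Machine M3 and reassigning the rest optimally gives only 12273 ops/s — worse by 90.

Brightly receives Machine M2.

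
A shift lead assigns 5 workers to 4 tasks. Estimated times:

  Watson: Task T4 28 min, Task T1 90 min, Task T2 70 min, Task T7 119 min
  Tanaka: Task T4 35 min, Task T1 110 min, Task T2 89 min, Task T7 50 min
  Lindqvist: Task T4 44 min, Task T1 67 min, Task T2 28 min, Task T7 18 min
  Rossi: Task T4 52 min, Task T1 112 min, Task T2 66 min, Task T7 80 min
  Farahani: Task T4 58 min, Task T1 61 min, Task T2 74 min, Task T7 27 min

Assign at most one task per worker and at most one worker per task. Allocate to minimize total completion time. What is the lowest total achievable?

Optimal: Watson→Task T4 (28 min), Farahani→Task T1 (61 min), Lindqvist→Task T2 (28 min), Tanaka→Task T7 (50 min) — total 28+61+28+50 = 167 min.
Min-entry greedy (repeatedly take the single cheapest remaining cell) gives 173 min, worse by 6.
Next-best assignment: Watson→Task T4, Farahani→Task T1, Rossi→Task T2, Lindqvist→Task T7 = 173 min.
Checked against all permutations: 167 min is optimal.

Minimum total: 167 min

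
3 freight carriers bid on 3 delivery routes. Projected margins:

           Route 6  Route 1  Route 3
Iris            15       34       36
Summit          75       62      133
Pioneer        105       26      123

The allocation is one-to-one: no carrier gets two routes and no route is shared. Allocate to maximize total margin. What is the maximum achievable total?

Optimal: Iris→Route 1 ($34k), Summit→Route 3 ($133k), Pioneer→Route 6 ($105k) — total 34+133+105 = $272k.
Next-best assignment: Iris→Route 1, Summit→Route 6, Pioneer→Route 3 = $232k.

Maximum total: $272k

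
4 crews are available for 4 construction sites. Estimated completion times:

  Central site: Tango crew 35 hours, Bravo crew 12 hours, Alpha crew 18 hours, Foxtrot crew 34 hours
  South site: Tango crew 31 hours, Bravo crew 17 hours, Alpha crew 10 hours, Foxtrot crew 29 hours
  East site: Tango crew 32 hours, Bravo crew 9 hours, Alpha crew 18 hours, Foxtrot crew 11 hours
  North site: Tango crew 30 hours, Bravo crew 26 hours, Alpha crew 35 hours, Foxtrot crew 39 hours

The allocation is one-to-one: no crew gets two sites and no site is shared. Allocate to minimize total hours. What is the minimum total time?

Optimal: Tango crew→North site (30 hours), Bravo crew→Central site (12 hours), Alpha crew→South site (10 hours), Foxtrot crew→East site (11 hours) — total 30+12+10+11 = 63 hours.
Checked against all permutations: 63 hours is optimal.

Min total: 63 hours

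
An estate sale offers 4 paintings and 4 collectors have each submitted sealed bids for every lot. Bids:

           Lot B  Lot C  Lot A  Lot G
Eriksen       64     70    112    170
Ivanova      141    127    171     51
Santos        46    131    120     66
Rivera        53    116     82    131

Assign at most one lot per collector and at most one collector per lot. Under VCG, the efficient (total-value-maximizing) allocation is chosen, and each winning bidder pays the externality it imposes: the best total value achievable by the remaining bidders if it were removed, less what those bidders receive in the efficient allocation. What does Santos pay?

Efficient allocation: Eriksen→Lot G ($170), Ivanova→Lot B ($141), Santos→Lot A ($120), Rivera→Lot C ($116); total welfare W = $547.
Santos receives Lot A at value $120, so the others get W − 120 = $427.
Without Santos: best allocation of the remaining 3 bidders over all 4 lots is Eriksen→Lot G ($170), Ivanova→Lot A ($171), Rivera→Lot C ($116), total $457.
VCG payment = (others' best without Santos) − (others' welfare with Santos) = 457 − 427 = $30.

Santos pays $30.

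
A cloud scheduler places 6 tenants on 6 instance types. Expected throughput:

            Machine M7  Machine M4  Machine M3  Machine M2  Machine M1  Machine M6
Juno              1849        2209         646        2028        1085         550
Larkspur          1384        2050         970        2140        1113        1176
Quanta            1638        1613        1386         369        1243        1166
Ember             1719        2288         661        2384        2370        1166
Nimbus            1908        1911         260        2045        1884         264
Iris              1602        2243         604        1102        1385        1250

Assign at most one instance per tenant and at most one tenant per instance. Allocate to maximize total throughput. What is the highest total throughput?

Max total: 11263 ops/s

Optimal: Juno→Machine M4 (2209 ops/s), Larkspur→Machine M2 (2140 ops/s), Quanta→Machine M3 (1386 ops/s), Ember→Machine M1 (2370 ops/s), Nimbus→Machine M7 (1908 ops/s), Iris→Machine M6 (1250 ops/s) — total 2209+2140+1386+2370+1908+1250 = 11263 ops/s.
Column-greedy (each instance in turn goes to its best remaining tenant) gives 9657 ops/s, worse by 1606.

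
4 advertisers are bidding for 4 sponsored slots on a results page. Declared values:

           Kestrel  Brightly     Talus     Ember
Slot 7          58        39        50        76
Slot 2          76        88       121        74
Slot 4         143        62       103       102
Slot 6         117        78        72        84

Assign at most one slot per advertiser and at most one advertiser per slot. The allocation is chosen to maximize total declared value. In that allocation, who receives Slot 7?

This is the linear assignment problem.
Optimal: Kestrel→Slot 4 ($143), Brightly→Slot 6 ($78), Talus→Slot 2 ($121), Ember→Slot 7 ($76) — total 143+78+121+76 = $418.
Max-entry greedy (repeatedly take the single best remaining cell) gives $387, worse by 31.
Next-best assignment: Kestrel→Slot 4, Brightly→Slot 7, Talus→Slot 2, Ember→Slot 6 = $387.
Swapping Brightly↔Kestrel (Brightly→Slot 4 $62, Kestrel→Slot 6 $117) loses 42.
Every other assignment is strictly worse.
Ember's own top slot is Slot 4 ($102), but forcing Ember→Slot 4 and reassigning the rest optimally gives only $379 — worse by 39.

Ember receives Slot 7.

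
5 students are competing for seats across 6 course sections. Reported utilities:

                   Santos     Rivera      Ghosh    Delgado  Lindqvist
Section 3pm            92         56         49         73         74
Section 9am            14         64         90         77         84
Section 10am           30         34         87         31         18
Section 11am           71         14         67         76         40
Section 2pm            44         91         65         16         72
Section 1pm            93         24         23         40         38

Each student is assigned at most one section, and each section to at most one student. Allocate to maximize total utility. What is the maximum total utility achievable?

Max total: 431 points

Optimal: Santos→Section 1pm (93 points), Rivera→Section 2pm (91 points), Ghosh→Section 10am (87 points), Delgado→Section 11am (76 points), Lindqvist→Section 9am (84 points) — total 93+91+87+76+84 = 431 points.
Column-greedy (each section in turn goes to its best remaining student) gives 364 points, worse by 67.
Next-best assignment: Santos→Section 3pm, Rivera→Section 2pm, Ghosh→Section 10am, Delgado→Section 11am, Lindqvist→Section 9am = 430 points.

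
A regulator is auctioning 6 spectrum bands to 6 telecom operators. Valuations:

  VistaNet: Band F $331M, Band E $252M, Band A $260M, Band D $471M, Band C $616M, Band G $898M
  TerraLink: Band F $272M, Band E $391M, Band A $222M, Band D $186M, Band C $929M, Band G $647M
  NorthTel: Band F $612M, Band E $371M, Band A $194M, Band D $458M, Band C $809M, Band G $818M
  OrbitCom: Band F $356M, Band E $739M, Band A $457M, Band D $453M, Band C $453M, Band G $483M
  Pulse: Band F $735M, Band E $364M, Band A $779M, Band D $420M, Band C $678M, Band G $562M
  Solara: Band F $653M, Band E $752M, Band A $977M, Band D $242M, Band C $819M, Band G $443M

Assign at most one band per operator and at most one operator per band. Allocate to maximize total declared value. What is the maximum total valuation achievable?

Maximum total: $4736M

This is the linear assignment problem.
Optimal: VistaNet→Band G ($898M), TerraLink→Band C ($929M), NorthTel→Band D ($458M), OrbitCom→Band E ($739M), Pulse→Band F ($735M), Solara→Band A ($977M) — total 898+929+458+739+735+977 = $4736M.
Column-greedy (each band in turn goes to its best remaining operator) gives $4162M, worse by 574.
Next-best assignment: VistaNet→Band D, TerraLink→Band C, NorthTel→Band G, OrbitCom→Band E, Pulse→Band F, Solara→Band A = $4669M.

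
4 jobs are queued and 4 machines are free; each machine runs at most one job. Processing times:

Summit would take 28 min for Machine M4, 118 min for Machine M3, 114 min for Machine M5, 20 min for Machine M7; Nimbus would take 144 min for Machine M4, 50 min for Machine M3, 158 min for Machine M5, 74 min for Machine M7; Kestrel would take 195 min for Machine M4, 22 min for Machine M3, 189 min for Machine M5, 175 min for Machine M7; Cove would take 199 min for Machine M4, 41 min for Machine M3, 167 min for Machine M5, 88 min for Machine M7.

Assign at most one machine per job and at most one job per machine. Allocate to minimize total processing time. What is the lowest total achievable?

Minimum total: 291 min

Optimal: Summit→Machine M4 (28 min), Nimbus→Machine M7 (74 min), Kestrel→Machine M3 (22 min), Cove→Machine M5 (167 min) — total 28+74+22+167 = 291 min.
Next-best assignment: Summit→Machine M4, Nimbus→Machine M5, Kestrel→Machine M3, Cove→Machine M7 = 296 min.
Swapping Kestrel↔Summit (Kestrel→Machine M4 195 min, Summit→Machine M3 118 min) adds 263.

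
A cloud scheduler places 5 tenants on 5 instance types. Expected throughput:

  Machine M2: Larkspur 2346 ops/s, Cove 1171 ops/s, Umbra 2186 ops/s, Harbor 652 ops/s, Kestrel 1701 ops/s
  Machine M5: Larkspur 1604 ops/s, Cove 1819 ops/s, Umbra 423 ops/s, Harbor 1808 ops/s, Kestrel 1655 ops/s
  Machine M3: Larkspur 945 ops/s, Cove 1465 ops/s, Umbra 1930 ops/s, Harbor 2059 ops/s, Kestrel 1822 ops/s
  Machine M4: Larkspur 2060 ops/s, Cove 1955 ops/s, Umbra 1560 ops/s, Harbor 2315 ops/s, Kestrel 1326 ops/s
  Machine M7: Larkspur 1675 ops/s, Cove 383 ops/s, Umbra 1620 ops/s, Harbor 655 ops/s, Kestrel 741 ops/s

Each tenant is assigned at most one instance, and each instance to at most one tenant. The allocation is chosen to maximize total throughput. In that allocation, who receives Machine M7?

Treat this as an assignment problem: match each tenant to one instance.
Optimal: Larkspur→Machine M2 (2346 ops/s), Cove→Machine M5 (1819 ops/s), Umbra→Machine M7 (1620 ops/s), Harbor→Machine M4 (2315 ops/s), Kestrel→Machine M3 (1822 ops/s) — total 2346+1819+1620+2315+1822 = 9922 ops/s.
Max-entry greedy (repeatedly take the single best remaining cell) gives 9151 ops/s, worse by 771.
Next-best assignment: Larkspur→Machine M7, Cove→Machine M5, Umbra→Machine M2, Harbor→Machine M4, Kestrel→Machine M3 = 9817 ops/s.
Umbra's own top instance is Machine M2 (2186 ops/s), but forcing Umbra→Machine M2 and reassigning the rest optimally gives only 9817 ops/s — worse by 105.

Umbra receives Machine M7.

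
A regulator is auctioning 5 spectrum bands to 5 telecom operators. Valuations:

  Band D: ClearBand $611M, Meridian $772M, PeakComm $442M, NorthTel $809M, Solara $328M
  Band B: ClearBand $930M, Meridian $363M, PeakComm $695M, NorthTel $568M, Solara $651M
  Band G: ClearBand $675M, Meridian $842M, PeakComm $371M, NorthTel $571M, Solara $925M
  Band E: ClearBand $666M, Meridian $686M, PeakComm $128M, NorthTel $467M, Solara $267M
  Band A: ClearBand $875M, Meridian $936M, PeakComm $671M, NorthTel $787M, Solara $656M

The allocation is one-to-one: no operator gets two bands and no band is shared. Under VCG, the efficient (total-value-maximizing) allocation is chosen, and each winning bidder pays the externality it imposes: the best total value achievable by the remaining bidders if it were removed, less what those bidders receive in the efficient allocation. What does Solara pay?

Efficient allocation: ClearBand→Band E ($666M), Meridian→Band A ($936M), PeakComm→Band B ($695M), NorthTel→Band D ($809M), Solara→Band G ($925M); total welfare W = $4031M.
Solara receives Band G at value $925M, so the others get W − 925 = $3106M.
Without Solara: best allocation of the remaining 4 bidders over all 5 bands is ClearBand→Band B ($930M), Meridian→Band G ($842M), PeakComm→Band A ($671M), NorthTel→Band D ($809M), total $3252M.
VCG payment = (others' best without Solara) − (others' welfare with Solara) = 3252 − 3106 = $146M.

Solara pays $146M.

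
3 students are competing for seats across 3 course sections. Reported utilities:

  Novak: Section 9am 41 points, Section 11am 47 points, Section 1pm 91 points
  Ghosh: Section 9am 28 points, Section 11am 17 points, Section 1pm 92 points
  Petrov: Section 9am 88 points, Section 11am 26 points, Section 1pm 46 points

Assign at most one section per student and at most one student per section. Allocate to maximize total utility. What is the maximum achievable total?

Max total: 227 points

Optimal: Novak→Section 11am (47 points), Ghosh→Section 1pm (92 points), Petrov→Section 9am (88 points) — total 47+92+88 = 227 points.
Next-best assignment: Novak→Section 1pm, Ghosh→Section 11am, Petrov→Section 9am = 196 points.
Every other assignment is strictly worse.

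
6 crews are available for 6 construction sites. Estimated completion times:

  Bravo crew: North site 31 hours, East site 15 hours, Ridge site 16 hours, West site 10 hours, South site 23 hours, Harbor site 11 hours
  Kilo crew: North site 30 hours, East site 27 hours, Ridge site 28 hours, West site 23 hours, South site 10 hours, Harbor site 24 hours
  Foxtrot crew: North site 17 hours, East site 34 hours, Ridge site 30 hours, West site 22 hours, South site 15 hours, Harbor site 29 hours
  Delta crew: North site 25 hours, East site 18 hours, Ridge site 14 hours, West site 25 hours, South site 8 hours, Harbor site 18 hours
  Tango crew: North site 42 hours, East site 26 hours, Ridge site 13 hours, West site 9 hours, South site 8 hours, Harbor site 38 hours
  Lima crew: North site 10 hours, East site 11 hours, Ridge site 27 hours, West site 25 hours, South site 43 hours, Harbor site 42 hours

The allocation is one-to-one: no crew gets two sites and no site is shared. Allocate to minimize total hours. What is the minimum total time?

Optimal: Bravo crew→Harbor site (11 hours), Kilo crew→South site (10 hours), Foxtrot crew→North site (17 hours), Delta crew→Ridge site (14 hours), Tango crew→West site (9 hours), Lima crew→East site (11 hours) — total 11+10+17+14+9+11 = 72 hours.
Min-entry greedy (repeatedly take the single cheapest remaining cell) gives 95 hours, worse by 23.
Next-best assignment: Bravo crew→West site, Kilo crew→South site, Foxtrot crew→North site, Delta crew→Harbor site, Tango crew→Ridge site, Lima crew→East site = 79 hours.
Swapping Foxtrot crew↔Kilo crew (Foxtrot crew→South site 15 hours, Kilo crew→North site 30 hours) adds 18.
Every other assignment is strictly worse.

Minimum total: 72 hours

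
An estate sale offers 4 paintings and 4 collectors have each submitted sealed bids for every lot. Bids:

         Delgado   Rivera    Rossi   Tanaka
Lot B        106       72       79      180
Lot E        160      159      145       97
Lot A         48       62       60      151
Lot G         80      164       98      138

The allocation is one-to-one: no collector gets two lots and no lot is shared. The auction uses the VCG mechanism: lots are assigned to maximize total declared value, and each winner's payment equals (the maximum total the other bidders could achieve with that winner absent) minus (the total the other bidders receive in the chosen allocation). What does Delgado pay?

Efficient allocation: Delgado→Lot B ($106), Rivera→Lot G ($164), Rossi→Lot E ($145), Tanaka→Lot A ($151); total welfare W = $566.
Delgado receives Lot B at value $106, so the others get W − 106 = $460.
Without Delgado: best allocation of the remaining 3 bidders over all 4 lots is Rivera→Lot G ($164), Rossi→Lot E ($145), Tanaka→Lot B ($180), total $489.
VCG payment = (others' best without Delgado) − (others' welfare with Delgado) = 489 − 460 = $29.

Delgado pays $29.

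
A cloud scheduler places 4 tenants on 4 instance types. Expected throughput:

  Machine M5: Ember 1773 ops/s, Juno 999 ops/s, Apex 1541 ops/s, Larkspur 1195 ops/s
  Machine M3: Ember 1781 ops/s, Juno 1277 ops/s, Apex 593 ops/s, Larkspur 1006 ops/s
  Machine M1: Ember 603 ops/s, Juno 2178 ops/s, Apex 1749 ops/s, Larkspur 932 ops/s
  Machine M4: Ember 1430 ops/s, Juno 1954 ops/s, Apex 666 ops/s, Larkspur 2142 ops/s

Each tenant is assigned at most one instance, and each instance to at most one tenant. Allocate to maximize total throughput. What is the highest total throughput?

Max total: 7642 ops/s

Optimal: Ember→Machine M3 (1781 ops/s), Juno→Machine M1 (2178 ops/s), Apex→Machine M5 (1541 ops/s), Larkspur→Machine M4 (2142 ops/s) — total 1781+2178+1541+2142 = 7642 ops/s.
Next-best assignment: Ember→Machine M5, Juno→Machine M3, Apex→Machine M1, Larkspur→Machine M4 = 6941 ops/s.
Checked against all permutations: 7642 ops/s is optimal.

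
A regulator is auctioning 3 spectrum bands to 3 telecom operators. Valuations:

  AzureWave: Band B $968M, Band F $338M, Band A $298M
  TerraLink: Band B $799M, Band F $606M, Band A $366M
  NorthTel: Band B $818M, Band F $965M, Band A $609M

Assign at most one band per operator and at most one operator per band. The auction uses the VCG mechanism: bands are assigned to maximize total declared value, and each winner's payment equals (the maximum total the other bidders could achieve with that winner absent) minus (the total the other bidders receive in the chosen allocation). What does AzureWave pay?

AzureWave pays $433M.

Efficient allocation: AzureWave→Band B ($968M), TerraLink→Band A ($366M), NorthTel→Band F ($965M); total welfare W = $2299M.
AzureWave receives Band B at value $968M, so the others get W − 968 = $1331M.
Without AzureWave: best allocation of the remaining 2 bidders over all 3 bands is TerraLink→Band B ($799M), NorthTel→Band F ($965M), total $1764M.
VCG payment = (others' best without AzureWave) − (others' welfare with AzureWave) = 1764 − 1331 = $433M.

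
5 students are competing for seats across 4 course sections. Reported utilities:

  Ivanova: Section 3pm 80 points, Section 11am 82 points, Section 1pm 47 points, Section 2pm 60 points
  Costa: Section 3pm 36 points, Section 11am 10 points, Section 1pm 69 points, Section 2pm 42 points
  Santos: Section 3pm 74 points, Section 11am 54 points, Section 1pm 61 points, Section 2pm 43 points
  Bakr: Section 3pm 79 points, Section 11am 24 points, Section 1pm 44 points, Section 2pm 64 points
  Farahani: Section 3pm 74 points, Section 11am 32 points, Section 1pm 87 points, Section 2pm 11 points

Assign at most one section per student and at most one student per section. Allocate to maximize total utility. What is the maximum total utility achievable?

This is the linear assignment problem.
Optimal: Santos→Section 3pm (74 points), Ivanova→Section 11am (82 points), Farahani→Section 1pm (87 points), Bakr→Section 2pm (64 points) — total 74+82+87+64 = 307 points.
Next-best assignment: Bakr→Section 3pm, Ivanova→Section 11am, Farahani→Section 1pm, Santos→Section 2pm = 291 points.
Swapping Ivanova↔Farahani (Ivanova→Section 1pm 47 points, Farahani→Section 11am 32 points) loses 90.
No other one-to-one assignment exceeds 307 points.

Maximum total: 307 points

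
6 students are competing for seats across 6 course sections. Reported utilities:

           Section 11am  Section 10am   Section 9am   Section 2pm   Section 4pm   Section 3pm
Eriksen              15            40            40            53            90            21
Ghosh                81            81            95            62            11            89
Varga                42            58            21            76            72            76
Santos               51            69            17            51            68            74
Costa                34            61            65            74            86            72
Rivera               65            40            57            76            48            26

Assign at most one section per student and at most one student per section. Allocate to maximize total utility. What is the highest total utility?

Max total: 469 points

This is a one-to-one assignment (maximum-weight bipartite matching).
Optimal: Eriksen→Section 4pm (90 points), Ghosh→Section 9am (95 points), Varga→Section 3pm (76 points), Santos→Section 10am (69 points), Costa→Section 2pm (74 points), Rivera→Section 11am (65 points) — total 90+95+76+69+74+65 = 469 points.
Next-best assignment: Eriksen→Section 4pm, Ghosh→Section 9am, Varga→Section 2pm, Santos→Section 10am, Costa→Section 3pm, Rivera→Section 11am = 467 points.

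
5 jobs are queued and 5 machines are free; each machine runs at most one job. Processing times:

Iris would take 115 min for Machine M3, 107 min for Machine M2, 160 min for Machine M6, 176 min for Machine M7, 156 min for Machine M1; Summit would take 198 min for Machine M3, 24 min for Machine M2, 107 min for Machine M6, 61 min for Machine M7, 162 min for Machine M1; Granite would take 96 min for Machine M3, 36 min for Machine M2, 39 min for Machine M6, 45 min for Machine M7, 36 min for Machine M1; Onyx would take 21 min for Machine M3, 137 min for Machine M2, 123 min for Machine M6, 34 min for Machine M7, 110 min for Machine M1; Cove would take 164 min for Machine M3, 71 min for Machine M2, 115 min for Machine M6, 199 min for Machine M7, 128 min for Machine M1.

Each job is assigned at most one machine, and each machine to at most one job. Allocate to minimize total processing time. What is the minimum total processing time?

Min total: 324 min

Optimal: Iris→Machine M3 (115 min), Summit→Machine M2 (24 min), Granite→Machine M1 (36 min), Onyx→Machine M7 (34 min), Cove→Machine M6 (115 min) — total 115+24+36+34+115 = 324 min.
Row-greedy (each job in turn takes its cheapest remaining machine) gives 340 min, worse by 16.
Swapping Summit↔Iris (Summit→Machine M3 198 min, Iris→Machine M2 107 min) adds 166.
No other one-to-one assignment undercuts 324 min.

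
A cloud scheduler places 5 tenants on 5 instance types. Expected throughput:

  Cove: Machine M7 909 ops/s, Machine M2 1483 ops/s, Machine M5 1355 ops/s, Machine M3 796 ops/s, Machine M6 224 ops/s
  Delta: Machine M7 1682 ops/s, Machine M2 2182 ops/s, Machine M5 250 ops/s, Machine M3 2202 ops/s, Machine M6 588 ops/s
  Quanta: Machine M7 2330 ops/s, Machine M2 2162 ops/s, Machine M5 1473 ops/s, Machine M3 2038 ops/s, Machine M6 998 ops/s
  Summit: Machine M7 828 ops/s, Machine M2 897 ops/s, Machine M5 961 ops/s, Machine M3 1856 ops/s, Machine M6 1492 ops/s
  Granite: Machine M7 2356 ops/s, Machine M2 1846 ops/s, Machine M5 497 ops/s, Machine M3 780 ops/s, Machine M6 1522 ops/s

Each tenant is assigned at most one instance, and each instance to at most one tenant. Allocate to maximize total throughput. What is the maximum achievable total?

Optimal: Cove→Machine M5 (1355 ops/s), Delta→Machine M3 (2202 ops/s), Quanta→Machine M2 (2162 ops/s), Summit→Machine M6 (1492 ops/s), Granite→Machine M7 (2356 ops/s) — total 1355+2202+2162+1492+2356 = 9567 ops/s.
Row-greedy (each tenant in turn takes its best remaining instance) gives 8004 ops/s, worse by 1563.
Checked against all permutations: 9567 ops/s is optimal.

Maximum total: 9567 ops/s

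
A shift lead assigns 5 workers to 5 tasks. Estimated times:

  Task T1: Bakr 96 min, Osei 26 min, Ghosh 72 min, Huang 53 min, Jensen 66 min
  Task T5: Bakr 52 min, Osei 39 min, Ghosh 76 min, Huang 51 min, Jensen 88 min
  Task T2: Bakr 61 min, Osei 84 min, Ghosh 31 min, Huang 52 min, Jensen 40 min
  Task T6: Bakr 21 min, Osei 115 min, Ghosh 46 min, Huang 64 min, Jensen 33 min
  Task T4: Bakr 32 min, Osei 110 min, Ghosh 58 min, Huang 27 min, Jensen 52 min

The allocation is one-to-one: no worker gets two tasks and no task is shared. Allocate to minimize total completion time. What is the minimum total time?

This is the linear assignment problem.
Optimal: Bakr→Task T5 (52 min), Osei→Task T1 (26 min), Ghosh→Task T2 (31 min), Huang→Task T4 (27 min), Jensen→Task T6 (33 min) — total 52+26+31+27+33 = 169 min.
Next-best assignment: Bakr→Task T4, Osei→Task T1, Ghosh→Task T2, Huang→Task T5, Jensen→Task T6 = 173 min.
Swapping Ghosh↔Jensen (Ghosh→Task T6 46 min, Jensen→Task T2 40 min) adds 22.
Every other assignment is strictly worse.

Minimum total: 169 min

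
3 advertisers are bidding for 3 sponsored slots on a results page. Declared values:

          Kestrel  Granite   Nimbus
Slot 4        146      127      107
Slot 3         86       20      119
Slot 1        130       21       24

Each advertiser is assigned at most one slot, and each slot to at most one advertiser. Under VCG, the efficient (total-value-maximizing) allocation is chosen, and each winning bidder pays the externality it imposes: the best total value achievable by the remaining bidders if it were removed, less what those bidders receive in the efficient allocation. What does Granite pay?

Efficient allocation: Kestrel→Slot 1 ($130), Granite→Slot 4 ($127), Nimbus→Slot 3 ($119); total welfare W = $376.
Granite receives Slot 4 at value $127, so the others get W − 127 = $249.
Without Granite: best allocation of the remaining 2 bidders over all 3 slots is Kestrel→Slot 4 ($146), Nimbus→Slot 3 ($119), total $265.
VCG payment = (others' best without Granite) − (others' welfare with Granite) = 265 − 249 = $16.

Granite pays $16.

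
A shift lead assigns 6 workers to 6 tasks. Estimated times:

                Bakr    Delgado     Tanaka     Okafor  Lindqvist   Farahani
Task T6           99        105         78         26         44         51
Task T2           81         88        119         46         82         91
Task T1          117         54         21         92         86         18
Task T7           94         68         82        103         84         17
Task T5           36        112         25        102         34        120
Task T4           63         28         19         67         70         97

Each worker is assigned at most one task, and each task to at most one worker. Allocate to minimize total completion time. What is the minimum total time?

This is a one-to-one assignment (minimum-cost bipartite matching).
Optimal: Bakr→Task T5 (36 min), Delgado→Task T4 (28 min), Tanaka→Task T1 (21 min), Okafor→Task T2 (46 min), Lindqvist→Task T6 (44 min), Farahani→Task T7 (17 min) — total 36+28+21+46+44+17 = 192 min.
Min-entry greedy (repeatedly take the single cheapest remaining cell) gives 231 min, worse by 39.
Next-best assignment: Bakr→Task T2, Delgado→Task T4, Tanaka→Task T1, Okafor→Task T6, Lindqvist→Task T5, Farahani→Task T7 = 207 min.
Every other assignment is strictly worse.

Min total: 192 min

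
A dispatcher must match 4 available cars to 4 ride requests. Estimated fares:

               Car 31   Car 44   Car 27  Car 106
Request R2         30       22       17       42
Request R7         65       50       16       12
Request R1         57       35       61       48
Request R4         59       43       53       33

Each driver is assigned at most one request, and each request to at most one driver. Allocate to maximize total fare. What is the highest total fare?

Max total: $212

This is a one-to-one assignment (maximum-weight bipartite matching).
Optimal: Car 31→Request R4 ($59), Car 44→Request R7 ($50), Car 27→Request R1 ($61), Car 106→Request R2 ($42) — total 59+50+61+42 = $212.
Column-greedy (each request in turn goes to its best remaining driver) gives $211, worse by 1.
Swapping Car 44↔Car 31 (Car 44→Request R4 $43, Car 31→Request R7 $65) loses 1.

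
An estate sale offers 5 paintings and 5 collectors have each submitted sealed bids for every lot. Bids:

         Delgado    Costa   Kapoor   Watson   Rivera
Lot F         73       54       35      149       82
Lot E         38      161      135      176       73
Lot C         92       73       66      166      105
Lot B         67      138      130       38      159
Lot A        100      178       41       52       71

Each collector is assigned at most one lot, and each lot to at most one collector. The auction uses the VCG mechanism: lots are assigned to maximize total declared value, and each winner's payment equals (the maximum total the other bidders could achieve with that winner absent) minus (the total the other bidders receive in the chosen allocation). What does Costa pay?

Efficient allocation: Delgado→Lot C ($92), Costa→Lot A ($178), Kapoor→Lot E ($135), Watson→Lot F ($149), Rivera→Lot B ($159); total welfare W = $713.
Costa receives Lot A at value $178, so the others get W − 178 = $535.
Without Costa: best allocation of the remaining 4 bidders over all 5 lots is Delgado→Lot A ($100), Kapoor→Lot E ($135), Watson→Lot C ($166), Rivera→Lot B ($159), total $560.
VCG payment = (others' best without Costa) − (others' welfare with Costa) = 560 − 535 = $25.

Costa pays $25.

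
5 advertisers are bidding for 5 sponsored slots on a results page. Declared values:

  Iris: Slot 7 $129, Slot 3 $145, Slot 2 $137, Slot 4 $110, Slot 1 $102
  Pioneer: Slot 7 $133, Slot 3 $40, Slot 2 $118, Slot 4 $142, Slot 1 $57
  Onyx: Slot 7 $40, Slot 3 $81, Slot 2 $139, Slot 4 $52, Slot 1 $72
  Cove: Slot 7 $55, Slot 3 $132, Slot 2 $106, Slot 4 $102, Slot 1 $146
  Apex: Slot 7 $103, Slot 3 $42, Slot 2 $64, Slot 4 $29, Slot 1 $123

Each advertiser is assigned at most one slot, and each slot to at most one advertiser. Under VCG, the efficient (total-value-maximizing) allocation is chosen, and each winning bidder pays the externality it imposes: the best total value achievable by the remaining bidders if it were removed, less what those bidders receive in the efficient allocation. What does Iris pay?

Efficient allocation: Iris→Slot 3 ($145), Pioneer→Slot 4 ($142), Onyx→Slot 2 ($139), Cove→Slot 1 ($146), Apex→Slot 7 ($103); total welfare W = $675.
Iris receives Slot 3 at value $145, so the others get W − 145 = $530.
Without Iris: best allocation of the remaining 4 bidders over all 5 slots is Pioneer→Slot 4 ($142), Onyx→Slot 2 ($139), Cove→Slot 3 ($132), Apex→Slot 1 ($123), total $536.
VCG payment = (others' best without Iris) − (others' welfare with Iris) = 536 − 530 = $6.

Iris pays $6.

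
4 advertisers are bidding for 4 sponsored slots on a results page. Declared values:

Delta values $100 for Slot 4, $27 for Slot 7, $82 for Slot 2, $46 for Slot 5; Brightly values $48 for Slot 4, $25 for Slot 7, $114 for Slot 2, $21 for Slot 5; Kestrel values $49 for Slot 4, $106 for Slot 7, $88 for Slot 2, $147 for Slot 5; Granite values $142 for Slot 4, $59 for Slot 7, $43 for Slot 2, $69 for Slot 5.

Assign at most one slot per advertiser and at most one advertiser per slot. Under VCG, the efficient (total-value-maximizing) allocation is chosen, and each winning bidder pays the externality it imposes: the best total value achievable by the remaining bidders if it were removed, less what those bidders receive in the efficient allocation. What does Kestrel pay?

Efficient allocation: Delta→Slot 7 ($27), Brightly→Slot 2 ($114), Kestrel→Slot 5 ($147), Granite→Slot 4 ($142); total welfare W = $430.
Kestrel receives Slot 5 at value $147, so the others get W − 147 = $283.
Without Kestrel: best allocation of the remaining 3 bidders over all 4 slots is Delta→Slot 5 ($46), Brightly→Slot 2 ($114), Granite→Slot 4 ($142), total $302.
VCG payment = (others' best without Kestrel) − (others' welfare with Kestrel) = 302 − 283 = $19.

Kestrel pays $19.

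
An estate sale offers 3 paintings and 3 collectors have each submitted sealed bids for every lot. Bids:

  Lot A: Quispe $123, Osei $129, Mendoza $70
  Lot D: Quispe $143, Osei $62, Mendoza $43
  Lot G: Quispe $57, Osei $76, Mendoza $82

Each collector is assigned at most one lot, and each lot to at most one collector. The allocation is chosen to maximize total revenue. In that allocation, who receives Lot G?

Optimal: Quispe→Lot D ($143), Osei→Lot A ($129), Mendoza→Lot G ($82) — total 143+129+82 = $354.

Mendoza receives Lot G.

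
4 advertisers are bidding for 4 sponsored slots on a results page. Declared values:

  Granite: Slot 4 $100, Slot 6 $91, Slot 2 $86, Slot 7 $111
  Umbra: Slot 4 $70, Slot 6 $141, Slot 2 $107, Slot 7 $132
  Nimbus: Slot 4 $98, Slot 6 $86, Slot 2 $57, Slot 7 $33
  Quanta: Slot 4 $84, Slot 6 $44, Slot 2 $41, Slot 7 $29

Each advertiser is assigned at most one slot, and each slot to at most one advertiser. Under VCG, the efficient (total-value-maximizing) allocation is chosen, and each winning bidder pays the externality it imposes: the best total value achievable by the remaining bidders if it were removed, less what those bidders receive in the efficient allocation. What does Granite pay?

Efficient allocation: Granite→Slot 7 ($111), Umbra→Slot 6 ($141), Nimbus→Slot 2 ($57), Quanta→Slot 4 ($84); total welfare W = $393.
Granite receives Slot 7 at value $111, so the others get W − 111 = $282.
Without Granite: best allocation of the remaining 3 bidders over all 4 slots is Umbra→Slot 7 ($132), Nimbus→Slot 6 ($86), Quanta→Slot 4 ($84), total $302.
VCG payment = (others' best without Granite) − (others' welfare with Granite) = 302 − 282 = $20.

Granite pays $20.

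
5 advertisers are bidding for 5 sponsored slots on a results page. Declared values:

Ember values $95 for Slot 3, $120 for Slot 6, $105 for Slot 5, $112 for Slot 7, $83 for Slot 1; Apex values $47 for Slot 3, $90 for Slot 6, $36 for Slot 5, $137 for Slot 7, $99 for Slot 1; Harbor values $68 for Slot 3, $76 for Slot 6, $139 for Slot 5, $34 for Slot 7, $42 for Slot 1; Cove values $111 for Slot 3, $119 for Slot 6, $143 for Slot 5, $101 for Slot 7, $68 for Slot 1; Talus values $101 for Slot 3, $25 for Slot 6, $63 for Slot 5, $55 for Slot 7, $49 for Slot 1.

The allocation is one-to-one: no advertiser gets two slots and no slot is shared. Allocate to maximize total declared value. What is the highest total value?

Maximum total: $579

This is the linear assignment problem.
Optimal: Ember→Slot 1 ($83), Apex→Slot 7 ($137), Harbor→Slot 5 ($139), Cove→Slot 6 ($119), Talus→Slot 3 ($101) — total 83+137+139+119+101 = $579.
Swapping Cove↔Harbor (Cove→Slot 5 $143, Harbor→Slot 6 $76) loses 39.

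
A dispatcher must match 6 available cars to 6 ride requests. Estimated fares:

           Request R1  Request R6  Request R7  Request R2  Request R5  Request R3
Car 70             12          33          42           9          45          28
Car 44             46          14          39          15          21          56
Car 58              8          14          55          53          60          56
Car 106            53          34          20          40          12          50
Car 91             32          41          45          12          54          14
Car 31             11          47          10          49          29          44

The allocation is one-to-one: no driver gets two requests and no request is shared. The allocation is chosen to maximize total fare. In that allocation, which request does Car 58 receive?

Optimal: Car 70→Request R7 ($42), Car 44→Request R3 ($56), Car 58→Request R2 ($53), Car 106→Request R1 ($53), Car 91→Request R5 ($54), Car 31→Request R6 ($47) — total 42+56+53+53+54+47 = $305.
Max-entry greedy (repeatedly take the single best remaining cell) gives $296, worse by 9.
Swapping Car 31↔Car 44 (Car 31→Request R3 $44, Car 44→Request R6 $14) loses 45.
Checked against all permutations: $305 is optimal.
Car 58's own top request is Request R5 ($60), but forcing Car 58→Request R5 and reassigning the rest optimally gives only $301 — worse by 4.

Car 58 receives Request R2.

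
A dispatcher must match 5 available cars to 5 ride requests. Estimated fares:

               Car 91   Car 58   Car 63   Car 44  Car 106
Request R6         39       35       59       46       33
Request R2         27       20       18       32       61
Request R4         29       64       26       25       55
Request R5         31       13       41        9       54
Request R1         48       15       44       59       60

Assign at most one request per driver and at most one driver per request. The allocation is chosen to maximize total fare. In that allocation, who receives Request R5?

Car 91 receives Request R5.

Optimal: Car 91→Request R5 ($31), Car 58→Request R4 ($64), Car 63→Request R6 ($59), Car 44→Request R1 ($59), Car 106→Request R2 ($61) — total 31+64+59+59+61 = $274.
Row-greedy (each driver in turn takes its best remaining request) gives $257, worse by 17.
Next-best assignment: Car 91→Request R6, Car 58→Request R4, Car 63→Request R5, Car 44→Request R1, Car 106→Request R2 = $264.
Car 91's own top request is Request R1 ($48), but forcing Car 91→Request R1 and reassigning the rest optimally gives only $260 — worse by 14.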